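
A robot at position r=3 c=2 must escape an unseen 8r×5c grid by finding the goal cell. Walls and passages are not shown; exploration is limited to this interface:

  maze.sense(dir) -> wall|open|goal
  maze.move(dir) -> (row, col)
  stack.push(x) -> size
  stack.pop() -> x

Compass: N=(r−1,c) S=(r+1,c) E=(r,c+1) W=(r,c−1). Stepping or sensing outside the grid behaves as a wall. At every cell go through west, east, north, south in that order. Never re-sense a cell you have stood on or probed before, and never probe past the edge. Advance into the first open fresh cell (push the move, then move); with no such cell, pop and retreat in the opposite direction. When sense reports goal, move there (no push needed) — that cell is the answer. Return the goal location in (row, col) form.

;; maze.sense(dir→west) == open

;; stack.push(x→west) == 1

;; maze.move(dir→west) == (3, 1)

;; maze.sense(dir→west) == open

;; stack.push(x→west) == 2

;; maze.move(dir→west) == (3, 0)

;; maze.sense(dir→north) == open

;; stack.push(x→north) == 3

;; maze.move(dir→north) == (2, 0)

;; maze.sense(dir→east) == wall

;; maze.sense(dir→north) == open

;; stack.push(x→north) == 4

;; maze.move(dir→north) == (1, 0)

;; maze.sense(dir→east) == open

;; stack.push(x→east) == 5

;; maze.move(dir→east) == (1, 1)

;; maze.sense(dir→east) == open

;; stack.push(x→east) == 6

;; maze.move(dir→east) == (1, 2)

;; maze.sense(dir→east) == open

;; stack.push(x→east) == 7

;; maze.move(dir→east) == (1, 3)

;; maze.sense(dir→east) == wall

;; maze.sense(dir→north) == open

;; stack.push(x→north) == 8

;; maze.move(dir→north) == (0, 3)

;; maze.sense(dir→west) == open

;; stack.push(x→west) == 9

;; maze.move(dir→west) == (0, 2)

;; maze.sense(dir→west) == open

;; stack.push(x→west) == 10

;; maze.move(dir→west) == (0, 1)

;; maze.sense(dir→west) == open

;; stack.push(x→west) == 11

;; maze.move(dir→west) == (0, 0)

;; stack.pop() == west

;; maze.move(dir→east) == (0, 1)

;; stack.pop() == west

;; maze.move(dir→east) == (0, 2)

;; stack.pop() == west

;; maze.move(dir→east) == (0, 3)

;; maze.sense(dir→east) == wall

;; stack.pop() == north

;; maze.move(dir→south) == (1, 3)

;; maze.sense(dir→south) == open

;; stack.push(x→south) == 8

;; maze.move(dir→south) == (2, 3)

;; maze.sense(dir→west) == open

;; stack.push(x→west) == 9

;; maze.move(dir→west) == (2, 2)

;; stack.pop() == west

;; maze.move(dir→east) == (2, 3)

;; maze.sense(dir→east) == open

;; stack.push(x→east) == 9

;; maze.move(dir→east) == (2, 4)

;; maze.sense(dir→south) == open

;; stack.push(x→south) == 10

;; maze.move(dir→south) == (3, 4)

;; maze.sense(dir→west) == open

;; stack.push(x→west) == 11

;; maze.move(dir→west) == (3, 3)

;; maze.sense(dir→south) == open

;; stack.push(x→south) == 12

;; maze.move(dir→south) == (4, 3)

;; maze.sense(dir→west) == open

;; stack.push(x→west) == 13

;; maze.move(dir→west) == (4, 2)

;; maze.sense(dir→west) == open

;; stack.push(x→west) == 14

;; maze.move(dir→west) == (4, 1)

;; maze.sense(dir→west) == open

;; stack.push(x→west) == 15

;; maze.move(dir→west) == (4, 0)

;; maze.sense(dir→south) == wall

;; stack.pop() == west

;; maze.move(dir→east) == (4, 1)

;; maze.sense(dir→south) == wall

;; stack.pop() == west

;; maze.move(dir→east) == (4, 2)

;; maze.sense(dir→south) == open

;; stack.push(x→south) == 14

;; maze.move(dir→south) == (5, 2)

;; maze.sense(dir→east) == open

;; stack.push(x→east) == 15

;; maze.move(dir→east) == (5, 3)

;; maze.sense(dir→east) == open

;; stack.push(x→east) == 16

;; maze.move(dir→east) == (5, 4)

;; maze.sense(dir→north) == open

;; stack.push(x→north) == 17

;; maze.move(dir→north) == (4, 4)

;; stack.pop() == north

;; maze.move(dir→south) == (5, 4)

;; maze.sense(dir→south) == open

;; stack.push(x→south) == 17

;; maze.move(dir→south) == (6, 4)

;; maze.sense(dir→west) == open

;; stack.push(x→west) == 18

;; maze.move(dir→west) == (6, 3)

;; maze.sense(dir→west) == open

;; stack.push(x→west) == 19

;; maze.move(dir→west) == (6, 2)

;; maze.sense(dir→west) == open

;; stack.push(x→west) == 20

;; maze.move(dir→west) == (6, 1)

;; maze.sense(dir→west) == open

;; stack.push(x→west) == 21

;; maze.move(dir→west) == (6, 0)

;; maze.sense(dir→south) == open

;; stack.push(x→south) == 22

;; maze.move(dir→south) == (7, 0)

;; maze.sense(dir→east) == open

;; stack.push(x→east) == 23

;; maze.move(dir→east) == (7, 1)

;; maze.sense(dir→east) == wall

;; stack.pop() == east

;; maze.move(dir→west) == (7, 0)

;; stack.pop() == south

;; maze.move(dir→north) == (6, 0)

;; stack.pop() == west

;; maze.move(dir→east) == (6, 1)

;; stack.pop() == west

;; maze.move(dir→east) == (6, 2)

;; stack.pop() == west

;; maze.move(dir→east) == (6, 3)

;; maze.sense(dir→south) == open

;; stack.push(x→south) == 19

;; maze.move(dir→south) == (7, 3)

;; maze.sense(dir→east) == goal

;; maze.move(dir→east) == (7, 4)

Answer: (7, 4)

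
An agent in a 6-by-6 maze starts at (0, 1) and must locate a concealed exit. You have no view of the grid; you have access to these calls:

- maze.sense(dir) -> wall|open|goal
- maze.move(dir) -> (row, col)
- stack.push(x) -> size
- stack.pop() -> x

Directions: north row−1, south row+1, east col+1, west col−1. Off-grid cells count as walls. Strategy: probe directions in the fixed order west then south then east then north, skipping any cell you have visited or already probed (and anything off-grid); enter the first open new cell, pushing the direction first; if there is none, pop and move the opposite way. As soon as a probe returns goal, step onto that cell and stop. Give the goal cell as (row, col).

CALL maze.sense[dir='west']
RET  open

CALL stack.push[x='west']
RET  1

CALL maze.move[dir='west']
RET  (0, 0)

CALL maze.sense[dir='south']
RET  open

CALL stack.push[x='south']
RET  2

CALL maze.move[dir='south']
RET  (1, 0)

CALL maze.sense[dir='south']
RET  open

CALL stack.push[x='south']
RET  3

CALL maze.move[dir='south']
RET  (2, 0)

CALL maze.sense[dir='south']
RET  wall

CALL maze.sense[dir='east']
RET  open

CALL stack.push[x='east']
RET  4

CALL maze.move[dir='east']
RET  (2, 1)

CALL maze.sense[dir='south']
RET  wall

CALL maze.sense[dir='east']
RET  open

CALL stack.push[x='east']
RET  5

CALL maze.move[dir='east']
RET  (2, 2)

CALL maze.sense[dir='south']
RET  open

CALL stack.push[x='south']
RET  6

CALL maze.move[dir='south']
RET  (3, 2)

CALL maze.sense[dir='south']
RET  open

CALL stack.push[x='south']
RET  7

CALL maze.move[dir='south']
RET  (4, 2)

CALL maze.sense[dir='west']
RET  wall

CALL maze.sense[dir='south']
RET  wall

CALL maze.sense[dir='east']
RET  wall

CALL stack.pop[]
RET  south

CALL maze.move[dir='north']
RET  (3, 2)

CALL maze.sense[dir='east']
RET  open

CALL stack.push[x='east']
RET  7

CALL maze.move[dir='east']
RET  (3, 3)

CALL maze.sense[dir='east']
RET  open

CALL stack.push[x='east']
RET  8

CALL maze.move[dir='east']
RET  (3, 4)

CALL maze.sense[dir='south']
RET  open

CALL stack.push[x='south']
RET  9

CALL maze.move[dir='south']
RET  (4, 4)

CALL maze.sense[dir='south']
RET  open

CALL stack.push[x='south']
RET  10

CALL maze.move[dir='south']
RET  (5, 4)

CALL maze.sense[dir='west']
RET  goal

CALL maze.move[dir='west']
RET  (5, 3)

Answer: (5, 3)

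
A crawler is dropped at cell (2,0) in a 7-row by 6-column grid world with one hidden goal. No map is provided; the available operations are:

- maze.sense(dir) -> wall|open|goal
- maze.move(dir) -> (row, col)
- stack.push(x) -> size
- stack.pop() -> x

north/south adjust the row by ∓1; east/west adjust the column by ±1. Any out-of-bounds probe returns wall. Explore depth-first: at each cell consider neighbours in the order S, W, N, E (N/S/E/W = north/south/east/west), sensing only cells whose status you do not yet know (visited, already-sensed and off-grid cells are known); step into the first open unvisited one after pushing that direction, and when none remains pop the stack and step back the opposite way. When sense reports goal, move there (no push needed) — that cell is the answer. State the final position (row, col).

I use sense using south, yielding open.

I invoke push using south, : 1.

Calling move using south, giving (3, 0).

I try sense using south, and observe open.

Next I call push using south, and see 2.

I try move using south, — result: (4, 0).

Now I run sense using south, giving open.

I try push using south, and get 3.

Next I call move using south, giving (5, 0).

Next I call sense using south, and get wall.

I call sense using east, → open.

Calling push using east, — result: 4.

Next I call move using east, → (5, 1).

Then sense using south, yielding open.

Using push using south, yielding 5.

Then move using south, : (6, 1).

I call sense using east, and get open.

I use push using east, and see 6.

I try move using east, giving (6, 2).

I call sense using north, : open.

Invoking push using north, and observe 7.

I invoke move using north, : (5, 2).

I use sense using north, and get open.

Now I run push using north, giving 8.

I try move using north, : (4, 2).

Next I call sense using west, : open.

I run push using west, — result: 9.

I try move using west, → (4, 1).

Using sense using north, and observe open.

Using push using north, : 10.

I try move using north, : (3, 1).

Invoking sense using north, and observe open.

I try push using north, and get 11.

Using move using north, and observe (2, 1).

Then sense using north, and get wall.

Using sense using east, which returns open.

Calling push using east, — result: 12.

I use move using east, : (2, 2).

Calling sense using south, and observe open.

Calling push using south, : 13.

Calling move using south, yielding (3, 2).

Then sense using east, giving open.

I try push using east, and observe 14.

Then move using east, and observe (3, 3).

Invoking sense using south, and see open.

I run push using south, → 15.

Using move using south, : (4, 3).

Calling sense using south, → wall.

I try sense using east, → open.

Next I call push using east, : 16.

I call move using east, giving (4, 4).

Invoking sense using south, — result: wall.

Invoking sense using north, and get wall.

Calling sense using east, and observe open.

I try push using east, — result: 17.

Using move using east, which returns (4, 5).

Calling sense using south, and observe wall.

I invoke sense using north, and observe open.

Calling push using north, which returns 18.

Then move using north, giving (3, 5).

Calling sense using north, and observe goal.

I use move using north, yielding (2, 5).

Answer: (2, 5)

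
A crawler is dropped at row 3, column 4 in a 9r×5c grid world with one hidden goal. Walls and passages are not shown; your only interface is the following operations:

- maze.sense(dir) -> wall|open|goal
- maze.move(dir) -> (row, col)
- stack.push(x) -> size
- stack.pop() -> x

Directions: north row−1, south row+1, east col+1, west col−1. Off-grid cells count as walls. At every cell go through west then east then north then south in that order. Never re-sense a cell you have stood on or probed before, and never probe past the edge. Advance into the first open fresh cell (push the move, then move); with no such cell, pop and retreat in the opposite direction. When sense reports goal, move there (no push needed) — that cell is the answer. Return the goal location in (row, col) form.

Next I call maze.sense with dir: west, → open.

Now I run stack.push with x: west, → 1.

Then maze.move with dir: west, and see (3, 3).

Using maze.sense with dir: west, : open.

Now I run stack.push with x: west, giving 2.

Next I call maze.move with dir: west, and get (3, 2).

Invoking maze.sense with dir: west, and see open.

I use stack.push with x: west, which returns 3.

I call maze.move with dir: west, — result: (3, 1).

I run maze.sense with dir: west, and see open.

Invoking stack.push with x: west, giving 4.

Calling maze.move with dir: west, → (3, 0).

I invoke maze.sense with dir: north, giving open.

I try stack.push with x: north, and get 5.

Calling maze.move with dir: north, and observe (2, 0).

Calling maze.sense with dir: east, — result: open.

Next I call stack.push with x: east, → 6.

Next I call maze.move with dir: east, which returns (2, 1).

I invoke maze.sense with dir: east, giving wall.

Next I call maze.sense with dir: north, : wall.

I run stack.pop, yielding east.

I run maze.move with dir: west, → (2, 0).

I call maze.sense with dir: north, — result: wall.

Invoking stack.pop(), and see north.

I use maze.move with dir: south, yielding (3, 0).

Calling maze.sense with dir: south, and get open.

Next I call stack.push with x: south, giving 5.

Using maze.move with dir: south, → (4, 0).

Now I run maze.sense with dir: east, : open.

I invoke stack.push with x: east, and observe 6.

Calling maze.move with dir: east, yielding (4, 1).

I call maze.sense with dir: east, and get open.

I call stack.push with x: east, and get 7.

I run maze.move with dir: east, → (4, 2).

Calling maze.sense with dir: east, giving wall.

I use maze.sense with dir: south, : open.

Now I run stack.push with x: south, → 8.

I invoke maze.move with dir: south, : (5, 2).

I try maze.sense with dir: west, → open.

Calling stack.push with x: west, and observe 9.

I try maze.move with dir: west, and get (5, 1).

I run maze.sense with dir: west, → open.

I try stack.push with x: west, giving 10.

Then maze.move with dir: west, and observe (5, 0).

Calling maze.sense with dir: south, giving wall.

Now I run stack.pop, and see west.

Then maze.move with dir: east, and get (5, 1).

Using maze.sense with dir: south, and get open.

Then stack.push with x: south, which returns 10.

I try maze.move with dir: south, → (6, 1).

Invoking maze.sense with dir: east, : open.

I call stack.push with x: east, and get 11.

I run maze.move with dir: east, which returns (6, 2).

I call maze.sense with dir: east, → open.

Using stack.push with x: east, — result: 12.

Then maze.move with dir: east, — result: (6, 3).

Next I call maze.sense with dir: east, — result: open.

I try stack.push with x: east, → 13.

Now I run maze.move with dir: east, giving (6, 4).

Next I call maze.sense with dir: north, and see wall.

I try maze.sense with dir: south, and get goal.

I run maze.move with dir: south, and observe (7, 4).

Answer: (7, 4)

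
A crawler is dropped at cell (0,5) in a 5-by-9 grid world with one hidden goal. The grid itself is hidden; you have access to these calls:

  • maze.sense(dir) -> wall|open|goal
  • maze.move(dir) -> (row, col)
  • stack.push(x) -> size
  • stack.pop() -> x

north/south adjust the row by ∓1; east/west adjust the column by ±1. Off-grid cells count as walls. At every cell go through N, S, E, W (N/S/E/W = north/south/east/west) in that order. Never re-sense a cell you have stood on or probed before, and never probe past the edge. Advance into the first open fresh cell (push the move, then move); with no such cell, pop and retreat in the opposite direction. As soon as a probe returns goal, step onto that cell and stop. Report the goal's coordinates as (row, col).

Using sense on south, → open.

I use push on south, : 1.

Now I run move on south, — result: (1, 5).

I invoke sense on south, and see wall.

I call sense on east, giving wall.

Now I run sense on west, — result: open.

Using push on west, and observe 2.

Calling move on west, — result: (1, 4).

I try sense on north, : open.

Invoking push on north, — result: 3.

Next I call move on north, and get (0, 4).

I call sense on west, yielding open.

I call push on west, yielding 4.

Now I run move on west, and get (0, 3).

Next I call sense on south, and get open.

I try push on south, and get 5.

I run move on south, → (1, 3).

I invoke sense on south, and get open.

Using push on south, giving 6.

I try move on south, which returns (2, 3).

Using sense on south, : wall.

I run sense on east, : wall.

I use sense on west, : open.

Invoking push on west, and see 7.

I try move on west, and observe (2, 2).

I try sense on north, which returns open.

Now I run push on north, yielding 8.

Using move on north, which returns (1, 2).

Invoking sense on north, yielding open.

Calling push on north, yielding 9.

I try move on north, → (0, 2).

Using sense on west, → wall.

Now I run pop, and get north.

Calling move on south, and get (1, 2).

I use sense on west, — result: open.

I use push on west, yielding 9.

Using move on west, → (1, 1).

Next I call sense on south, and get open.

Calling push on south, : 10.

I try move on south, — result: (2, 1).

I call sense on south, → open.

Using push on south, → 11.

I call move on south, yielding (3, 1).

Invoking sense on south, and see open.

Then push on south, and see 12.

Calling move on south, : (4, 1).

Calling sense on east, and get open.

Calling push on east, and observe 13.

Invoking move on east, and see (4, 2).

I run sense on north, and get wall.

I call sense on east, → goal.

Now I run move on east, and observe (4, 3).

Answer: (4, 3)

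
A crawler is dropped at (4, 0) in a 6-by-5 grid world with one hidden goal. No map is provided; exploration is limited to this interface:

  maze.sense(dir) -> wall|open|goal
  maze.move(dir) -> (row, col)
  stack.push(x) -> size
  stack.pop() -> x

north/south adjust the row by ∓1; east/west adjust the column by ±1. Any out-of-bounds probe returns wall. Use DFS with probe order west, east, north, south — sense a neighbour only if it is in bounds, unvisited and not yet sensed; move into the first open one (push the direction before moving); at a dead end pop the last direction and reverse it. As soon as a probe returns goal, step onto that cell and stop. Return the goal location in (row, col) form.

CALL sense[dir→east]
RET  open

CALL push[x→east]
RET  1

CALL move[dir→east]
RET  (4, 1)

CALL sense[dir→east]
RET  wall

CALL sense[dir→north]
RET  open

CALL push[x→north]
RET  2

CALL move[dir→north]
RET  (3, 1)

CALL sense[dir→west]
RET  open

CALL push[x→west]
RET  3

CALL move[dir→west]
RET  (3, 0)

CALL sense[dir→north]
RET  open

CALL push[x→north]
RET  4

CALL move[dir→north]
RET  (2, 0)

CALL sense[dir→east]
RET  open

CALL push[x→east]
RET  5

CALL move[dir→east]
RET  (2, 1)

CALL sense[dir→east]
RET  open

CALL push[x→east]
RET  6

CALL move[dir→east]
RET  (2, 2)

CALL sense[dir→east]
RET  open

CALL push[x→east]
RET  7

CALL move[dir→east]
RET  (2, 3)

CALL sense[dir→east]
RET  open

CALL push[x→east]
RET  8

CALL move[dir→east]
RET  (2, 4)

CALL sense[dir→north]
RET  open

CALL push[x→north]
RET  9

CALL move[dir→north]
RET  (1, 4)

CALL sense[dir→west]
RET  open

CALL push[x→west]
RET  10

CALL move[dir→west]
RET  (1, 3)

CALL sense[dir→west]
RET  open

CALL push[x→west]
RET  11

CALL move[dir→west]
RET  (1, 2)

CALL sense[dir→west]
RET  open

CALL push[x→west]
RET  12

CALL move[dir→west]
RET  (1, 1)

CALL sense[dir→west]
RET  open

CALL push[x→west]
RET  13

CALL move[dir→west]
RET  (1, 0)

CALL sense[dir→north]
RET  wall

CALL pop[]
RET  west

CALL move[dir→east]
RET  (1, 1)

CALL sense[dir→north]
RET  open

CALL push[x→north]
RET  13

CALL move[dir→north]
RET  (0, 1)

CALL sense[dir→east]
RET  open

CALL push[x→east]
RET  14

CALL move[dir→east]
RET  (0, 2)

CALL sense[dir→east]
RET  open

CALL push[x→east]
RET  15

CALL move[dir→east]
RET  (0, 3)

CALL sense[dir→east]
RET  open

CALL push[x→east]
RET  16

CALL move[dir→east]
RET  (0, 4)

CALL pop[]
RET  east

CALL move[dir→west]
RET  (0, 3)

CALL pop[]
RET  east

CALL move[dir→west]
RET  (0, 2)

CALL pop[]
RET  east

CALL move[dir→west]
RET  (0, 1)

CALL pop[]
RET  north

CALL move[dir→south]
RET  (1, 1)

CALL pop[]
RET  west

CALL move[dir→east]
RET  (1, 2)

CALL pop[]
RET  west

CALL move[dir→east]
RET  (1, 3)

CALL pop[]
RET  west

CALL move[dir→east]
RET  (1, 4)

CALL pop[]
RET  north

CALL move[dir→south]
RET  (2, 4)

CALL sense[dir→south]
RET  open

CALL push[x→south]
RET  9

CALL move[dir→south]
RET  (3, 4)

CALL sense[dir→west]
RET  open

CALL push[x→west]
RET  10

CALL move[dir→west]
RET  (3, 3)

CALL sense[dir→west]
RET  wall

CALL sense[dir→south]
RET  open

CALL push[x→south]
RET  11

CALL move[dir→south]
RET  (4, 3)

CALL sense[dir→east]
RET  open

CALL push[x→east]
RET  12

CALL move[dir→east]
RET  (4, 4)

CALL sense[dir→south]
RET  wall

CALL pop[]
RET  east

CALL move[dir→west]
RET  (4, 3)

CALL sense[dir→south]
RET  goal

CALL move[dir→south]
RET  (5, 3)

Answer: (5, 3)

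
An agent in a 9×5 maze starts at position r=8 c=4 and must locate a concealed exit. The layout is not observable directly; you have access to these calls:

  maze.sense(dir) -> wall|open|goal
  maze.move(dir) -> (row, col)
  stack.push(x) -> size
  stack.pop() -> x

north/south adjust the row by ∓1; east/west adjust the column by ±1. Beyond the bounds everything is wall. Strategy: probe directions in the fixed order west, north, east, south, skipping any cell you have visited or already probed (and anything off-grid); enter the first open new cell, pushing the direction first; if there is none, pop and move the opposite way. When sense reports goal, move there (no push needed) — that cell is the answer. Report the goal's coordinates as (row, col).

# 1. maze.sense(dir='west') == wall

# 2. maze.sense(dir='north') == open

# 3. stack.push(x='north') == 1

# 4. maze.move(dir='north') == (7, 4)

# 5. maze.sense(dir='west') == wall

# 6. maze.sense(dir='north') == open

# 7. stack.push(x='north') == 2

# 8. maze.move(dir='north') == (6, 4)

# 9. maze.sense(dir='west') == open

# 10. stack.push(x='west') == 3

# 11. maze.move(dir='west') == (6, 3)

# 12. maze.sense(dir='west') == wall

# 13. maze.sense(dir='north') == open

# 14. stack.push(x='north') == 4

# 15. maze.move(dir='north') == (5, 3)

# 16. maze.sense(dir='west') == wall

# 17. maze.sense(dir='north') == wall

# 18. maze.sense(dir='east') == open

# 19. stack.push(x='east') == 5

# 20. maze.move(dir='east') == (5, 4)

# 21. maze.sense(dir='north') == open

# 22. stack.push(x='north') == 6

# 23. maze.move(dir='north') == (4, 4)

# 24. maze.sense(dir='north') == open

# 25. stack.push(x='north') == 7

# 26. maze.move(dir='north') == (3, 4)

# 27. maze.sense(dir='west') == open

# 28. stack.push(x='west') == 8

# 29. maze.move(dir='west') == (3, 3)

# 30. maze.sense(dir='west') == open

# 31. stack.push(x='west') == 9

# 32. maze.move(dir='west') == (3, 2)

# 33. maze.sense(dir='west') == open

# 34. stack.push(x='west') == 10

# 35. maze.move(dir='west') == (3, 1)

# 36. maze.sense(dir='west') == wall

# 37. maze.sense(dir='north') == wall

# 38. maze.sense(dir='south') == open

# 39. stack.push(x='south') == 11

# 40. maze.move(dir='south') == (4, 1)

# 41. maze.sense(dir='west') == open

# 42. stack.push(x='west') == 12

# 43. maze.move(dir='west') == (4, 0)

# 44. maze.sense(dir='south') == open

# 45. stack.push(x='south') == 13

# 46. maze.move(dir='south') == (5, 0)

# 47. maze.sense(dir='east') == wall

# 48. maze.sense(dir='south') == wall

# 49. stack.pop() == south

# 50. maze.move(dir='north') == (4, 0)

# 51. stack.pop() == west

# 52. maze.move(dir='east') == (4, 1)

# 53. maze.sense(dir='east') == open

# 54. stack.push(x='east') == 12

# 55. maze.move(dir='east') == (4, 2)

# 56. stack.pop() == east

# 57. maze.move(dir='west') == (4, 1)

# 58. stack.pop() == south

# 59. maze.move(dir='north') == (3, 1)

# 60. stack.pop() == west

# 61. maze.move(dir='east') == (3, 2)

# 62. maze.sense(dir='north') == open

# 63. stack.push(x='north') == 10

# 64. maze.move(dir='north') == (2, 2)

# 65. maze.sense(dir='north') == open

# 66. stack.push(x='north') == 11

# 67. maze.move(dir='north') == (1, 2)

# 68. maze.sense(dir='west') == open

# 69. stack.push(x='west') == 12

# 70. maze.move(dir='west') == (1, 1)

# 71. maze.sense(dir='west') == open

# 72. stack.push(x='west') == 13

# 73. maze.move(dir='west') == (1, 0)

# 74. maze.sense(dir='north') == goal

# 75. maze.move(dir='north') == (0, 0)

Answer: (0, 0)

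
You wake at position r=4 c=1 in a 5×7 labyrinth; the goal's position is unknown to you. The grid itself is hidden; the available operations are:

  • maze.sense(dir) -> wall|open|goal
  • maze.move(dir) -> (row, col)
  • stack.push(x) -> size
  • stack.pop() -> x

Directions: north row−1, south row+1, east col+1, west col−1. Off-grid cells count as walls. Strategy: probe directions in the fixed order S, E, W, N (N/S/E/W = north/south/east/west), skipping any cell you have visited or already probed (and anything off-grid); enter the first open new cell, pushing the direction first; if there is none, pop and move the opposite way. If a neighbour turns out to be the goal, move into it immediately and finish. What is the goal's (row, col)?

CALL sense[dir→east]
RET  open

CALL push[x→east]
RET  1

CALL move[dir→east]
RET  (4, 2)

CALL sense[dir→east]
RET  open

CALL push[x→east]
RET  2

CALL move[dir→east]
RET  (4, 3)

CALL sense[dir→east]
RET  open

CALL push[x→east]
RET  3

CALL move[dir→east]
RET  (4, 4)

CALL sense[dir→east]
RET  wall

CALL sense[dir→north]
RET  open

CALL push[x→north]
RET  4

CALL move[dir→north]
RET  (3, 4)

CALL sense[dir→east]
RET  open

CALL push[x→east]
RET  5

CALL move[dir→east]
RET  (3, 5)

CALL sense[dir→east]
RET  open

CALL push[x→east]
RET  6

CALL move[dir→east]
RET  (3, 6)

CALL sense[dir→south]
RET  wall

CALL sense[dir→north]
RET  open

CALL push[x→north]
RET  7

CALL move[dir→north]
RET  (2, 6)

CALL sense[dir→west]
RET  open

CALL push[x→west]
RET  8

CALL move[dir→west]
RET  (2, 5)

CALL sense[dir→west]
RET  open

CALL push[x→west]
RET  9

CALL move[dir→west]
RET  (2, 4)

CALL sense[dir→west]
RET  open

CALL push[x→west]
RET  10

CALL move[dir→west]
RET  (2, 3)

CALL sense[dir→south]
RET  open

CALL push[x→south]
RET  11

CALL move[dir→south]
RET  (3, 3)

CALL sense[dir→west]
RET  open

CALL push[x→west]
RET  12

CALL move[dir→west]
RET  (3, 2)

CALL sense[dir→west]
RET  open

CALL push[x→west]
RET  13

CALL move[dir→west]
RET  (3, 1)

CALL sense[dir→west]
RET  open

CALL push[x→west]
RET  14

CALL move[dir→west]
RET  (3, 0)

CALL sense[dir→south]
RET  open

CALL push[x→south]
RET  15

CALL move[dir→south]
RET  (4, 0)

CALL pop[]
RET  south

CALL move[dir→north]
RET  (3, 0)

CALL sense[dir→north]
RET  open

CALL push[x→north]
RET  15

CALL move[dir→north]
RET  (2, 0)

CALL sense[dir→east]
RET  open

CALL push[x→east]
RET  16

CALL move[dir→east]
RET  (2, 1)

CALL sense[dir→east]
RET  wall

CALL sense[dir→north]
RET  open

CALL push[x→north]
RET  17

CALL move[dir→north]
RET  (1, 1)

CALL sense[dir→east]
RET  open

CALL push[x→east]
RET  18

CALL move[dir→east]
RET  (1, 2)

CALL sense[dir→east]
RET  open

CALL push[x→east]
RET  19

CALL move[dir→east]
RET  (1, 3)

CALL sense[dir→east]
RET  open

CALL push[x→east]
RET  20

CALL move[dir→east]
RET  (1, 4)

CALL sense[dir→east]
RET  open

CALL push[x→east]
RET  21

CALL move[dir→east]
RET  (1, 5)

CALL sense[dir→east]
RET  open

CALL push[x→east]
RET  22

CALL move[dir→east]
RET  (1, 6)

CALL sense[dir→north]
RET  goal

CALL move[dir→north]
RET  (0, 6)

Answer: (0, 6)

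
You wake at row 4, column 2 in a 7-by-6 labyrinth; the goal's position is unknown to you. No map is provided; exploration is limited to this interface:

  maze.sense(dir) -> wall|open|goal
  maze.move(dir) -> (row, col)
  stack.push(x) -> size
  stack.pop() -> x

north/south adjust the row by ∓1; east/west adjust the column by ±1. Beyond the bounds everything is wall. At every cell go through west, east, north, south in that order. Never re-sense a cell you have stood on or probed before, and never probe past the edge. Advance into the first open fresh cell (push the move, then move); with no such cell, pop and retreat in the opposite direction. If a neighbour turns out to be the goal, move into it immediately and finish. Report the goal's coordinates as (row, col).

I try maze.sense on dir='west', — result: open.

I invoke stack.push on x='west', giving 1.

Invoking maze.move on dir='west', and observe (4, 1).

I use maze.sense on dir='west', yielding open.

I try stack.push on x='west', which returns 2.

Next I call maze.move on dir='west', → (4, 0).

Calling maze.sense on dir='north', which returns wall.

I call maze.sense on dir='south', and get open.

I call stack.push on x='south', which returns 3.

I use maze.move on dir='south', which returns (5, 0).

I run maze.sense on dir='east', — result: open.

I use stack.push on x='east', and see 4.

I try maze.move on dir='east', — result: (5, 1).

Invoking maze.sense on dir='east', — result: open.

I call stack.push on x='east', — result: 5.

Now I run maze.move on dir='east', : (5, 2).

Next I call maze.sense on dir='east', → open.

I use stack.push on x='east', which returns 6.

I call maze.move on dir='east', and get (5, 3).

Calling maze.sense on dir='east', → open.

Next I call stack.push on x='east', : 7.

I invoke maze.move on dir='east', — result: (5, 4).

I try maze.sense on dir='east', : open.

I use stack.push on x='east', which returns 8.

Now I run maze.move on dir='east', and observe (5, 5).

Next I call maze.sense on dir='north', → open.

Invoking stack.push on x='north', yielding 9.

I use maze.move on dir='north', — result: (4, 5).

I call maze.sense on dir='west', and get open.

Next I call stack.push on x='west', and get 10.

Next I call maze.move on dir='west', which returns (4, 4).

Using maze.sense on dir='west', : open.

Next I call stack.push on x='west', : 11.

I run maze.move on dir='west', and see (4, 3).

I run maze.sense on dir='north', giving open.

I try stack.push on x='north', and see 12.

I run maze.move on dir='north', and see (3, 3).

I use maze.sense on dir='west', → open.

I try stack.push on x='west', : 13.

I call maze.move on dir='west', and get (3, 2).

I try maze.sense on dir='west', and observe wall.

Next I call maze.sense on dir='north', → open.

I call stack.push on x='north', and observe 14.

I call maze.move on dir='north', yielding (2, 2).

Now I run maze.sense on dir='west', yielding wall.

Next I call maze.sense on dir='east', yielding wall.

I try maze.sense on dir='north', — result: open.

Calling stack.push on x='north', and get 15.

Invoking maze.move on dir='north', and observe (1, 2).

Then maze.sense on dir='west', and get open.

Now I run stack.push on x='west', and see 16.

I call maze.move on dir='west', giving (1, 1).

I invoke maze.sense on dir='west', yielding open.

Calling stack.push on x='west', yielding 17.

I invoke maze.move on dir='west', and get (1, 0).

Calling maze.sense on dir='north', and get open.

Using stack.push on x='north', : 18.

I invoke maze.move on dir='north', and get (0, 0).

Calling maze.sense on dir='east', and see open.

Next I call stack.push on x='east', : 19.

Using maze.move on dir='east', and get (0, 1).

Calling maze.sense on dir='east', which returns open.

I try stack.push on x='east', which returns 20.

Calling maze.move on dir='east', yielding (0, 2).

I use maze.sense on dir='east', and get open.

I call stack.push on x='east', : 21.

I use maze.move on dir='east', — result: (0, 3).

Then maze.sense on dir='east', and observe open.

I run stack.push on x='east', → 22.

I invoke maze.move on dir='east', giving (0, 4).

I call maze.sense on dir='east', yielding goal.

I invoke maze.move on dir='east', and see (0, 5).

Answer: (0, 5)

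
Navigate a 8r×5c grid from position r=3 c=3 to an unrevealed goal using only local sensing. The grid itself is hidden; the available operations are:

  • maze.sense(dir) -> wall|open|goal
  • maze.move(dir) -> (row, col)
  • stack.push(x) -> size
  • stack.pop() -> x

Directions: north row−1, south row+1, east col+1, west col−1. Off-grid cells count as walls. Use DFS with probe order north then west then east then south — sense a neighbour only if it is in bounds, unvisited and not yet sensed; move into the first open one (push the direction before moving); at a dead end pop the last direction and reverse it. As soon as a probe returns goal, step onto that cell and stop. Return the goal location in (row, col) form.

! 1. maze.sense(north) : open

! 2. stack.push(north) : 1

! 3. maze.move(north) : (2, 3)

! 4. maze.sense(north) : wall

! 5. maze.sense(west) : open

! 6. stack.push(west) : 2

! 7. maze.move(west) : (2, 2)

! 8. maze.sense(north) : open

! 9. stack.push(north) : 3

! 10. maze.move(north) : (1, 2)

! 11. maze.sense(north) : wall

! 12. maze.sense(west) : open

! 13. stack.push(west) : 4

! 14. maze.move(west) : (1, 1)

! 15. maze.sense(north) : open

! 16. stack.push(north) : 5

! 17. maze.move(north) : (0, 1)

! 18. maze.sense(west) : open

! 19. stack.push(west) : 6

! 20. maze.move(west) : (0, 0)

! 21. maze.sense(south) : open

! 22. stack.push(south) : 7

! 23. maze.move(south) : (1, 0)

! 24. maze.sense(south) : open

! 25. stack.push(south) : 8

! 26. maze.move(south) : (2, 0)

! 27. maze.sense(east) : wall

! 28. maze.sense(south) : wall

! 29. stack.pop() : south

! 30. maze.move(north) : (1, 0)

! 31. stack.pop() : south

! 32. maze.move(north) : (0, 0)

! 33. stack.pop() : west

! 34. maze.move(east) : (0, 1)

! 35. stack.pop() : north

! 36. maze.move(south) : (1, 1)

! 37. stack.pop() : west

! 38. maze.move(east) : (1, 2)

! 39. stack.pop() : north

! 40. maze.move(south) : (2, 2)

! 41. maze.sense(south) : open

! 42. stack.push(south) : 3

! 43. maze.move(south) : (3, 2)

! 44. maze.sense(west) : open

! 45. stack.push(west) : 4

! 46. maze.move(west) : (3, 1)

! 47. maze.sense(south) : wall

! 48. stack.pop() : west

! 49. maze.move(east) : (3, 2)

! 50. maze.sense(south) : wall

! 51. stack.pop() : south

! 52. maze.move(north) : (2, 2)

! 53. stack.pop() : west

! 54. maze.move(east) : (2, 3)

! 55. maze.sense(east) : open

! 56. stack.push(east) : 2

! 57. maze.move(east) : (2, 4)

! 58. maze.sense(north) : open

! 59. stack.push(north) : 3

! 60. maze.move(north) : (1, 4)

! 61. maze.sense(north) : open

! 62. stack.push(north) : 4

! 63. maze.move(north) : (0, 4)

! 64. maze.sense(west) : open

! 65. stack.push(west) : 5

! 66. maze.move(west) : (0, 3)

! 67. stack.pop() : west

! 68. maze.move(east) : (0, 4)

! 69. stack.pop() : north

! 70. maze.move(south) : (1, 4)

! 71. stack.pop() : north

! 72. maze.move(south) : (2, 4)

! 73. maze.sense(south) : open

! 74. stack.push(south) : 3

! 75. maze.move(south) : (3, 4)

! 76. maze.sense(south) : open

! 77. stack.push(south) : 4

! 78. maze.move(south) : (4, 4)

! 79. maze.sense(west) : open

! 80. stack.push(west) : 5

! 81. maze.move(west) : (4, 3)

! 82. maze.sense(south) : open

! 83. stack.push(south) : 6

! 84. maze.move(south) : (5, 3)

! 85. maze.sense(west) : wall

! 86. maze.sense(east) : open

! 87. stack.push(east) : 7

! 88. maze.move(east) : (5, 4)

! 89. maze.sense(south) : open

! 90. stack.push(south) : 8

! 91. maze.move(south) : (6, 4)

! 92. maze.sense(west) : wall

! 93. maze.sense(south) : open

! 94. stack.push(south) : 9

! 95. maze.move(south) : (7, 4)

! 96. maze.sense(west) : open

! 97. stack.push(west) : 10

! 98. maze.move(west) : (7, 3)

! 99. maze.sense(west) : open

! 100. stack.push(west) : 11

! 101. maze.move(west) : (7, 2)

! 102. maze.sense(north) : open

! 103. stack.push(north) : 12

! 104. maze.move(north) : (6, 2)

! 105. maze.sense(west) : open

! 106. stack.push(west) : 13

! 107. maze.move(west) : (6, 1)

! 108. maze.sense(north) : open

! 109. stack.push(north) : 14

! 110. maze.move(north) : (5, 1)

! 111. maze.sense(west) : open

! 112. stack.push(west) : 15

! 113. maze.move(west) : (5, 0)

! 114. maze.sense(north) : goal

! 115. maze.move(north) : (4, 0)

Answer: (4, 0)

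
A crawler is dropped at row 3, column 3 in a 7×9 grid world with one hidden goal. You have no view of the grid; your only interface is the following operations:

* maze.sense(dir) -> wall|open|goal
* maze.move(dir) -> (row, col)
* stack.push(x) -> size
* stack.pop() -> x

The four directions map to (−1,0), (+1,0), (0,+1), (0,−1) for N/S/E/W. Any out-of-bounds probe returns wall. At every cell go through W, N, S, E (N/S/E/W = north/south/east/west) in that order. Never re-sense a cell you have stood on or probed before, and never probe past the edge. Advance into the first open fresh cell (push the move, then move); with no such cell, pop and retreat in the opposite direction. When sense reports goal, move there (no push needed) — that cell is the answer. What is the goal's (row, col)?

// 1. sense(dir=west) -> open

// 2. push(x=west) -> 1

// 3. move(dir=west) -> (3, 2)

// 4. sense(dir=west) -> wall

// 5. sense(dir=north) -> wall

// 6. sense(dir=south) -> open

// 7. push(x=south) -> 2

// 8. move(dir=south) -> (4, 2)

// 9. sense(dir=west) -> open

// 10. push(x=west) -> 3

// 11. move(dir=west) -> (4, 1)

// 12. sense(dir=west) -> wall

// 13. sense(dir=south) -> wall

// 14. pop() -> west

// 15. move(dir=east) -> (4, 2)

// 16. sense(dir=south) -> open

// 17. push(x=south) -> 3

// 18. move(dir=south) -> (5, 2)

// 19. sense(dir=south) -> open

// 20. push(x=south) -> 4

// 21. move(dir=south) -> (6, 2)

// 22. sense(dir=west) -> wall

// 23. sense(dir=east) -> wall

// 24. pop() -> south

// 25. move(dir=north) -> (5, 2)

// 26. sense(dir=east) -> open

// 27. push(x=east) -> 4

// 28. move(dir=east) -> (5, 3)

// 29. sense(dir=north) -> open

// 30. push(x=north) -> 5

// 31. move(dir=north) -> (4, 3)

// 32. sense(dir=east) -> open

// 33. push(x=east) -> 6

// 34. move(dir=east) -> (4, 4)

// 35. sense(dir=north) -> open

// 36. push(x=north) -> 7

// 37. move(dir=north) -> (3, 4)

// 38. sense(dir=north) -> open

// 39. push(x=north) -> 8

// 40. move(dir=north) -> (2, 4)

// 41. sense(dir=west) -> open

// 42. push(x=west) -> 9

// 43. move(dir=west) -> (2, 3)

// 44. sense(dir=north) -> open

// 45. push(x=north) -> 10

// 46. move(dir=north) -> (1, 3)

// 47. sense(dir=west) -> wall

// 48. sense(dir=north) -> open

// 49. push(x=north) -> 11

// 50. move(dir=north) -> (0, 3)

// 51. sense(dir=west) -> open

// 52. push(x=west) -> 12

// 53. move(dir=west) -> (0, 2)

// 54. sense(dir=west) -> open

// 55. push(x=west) -> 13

// 56. move(dir=west) -> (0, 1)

// 57. sense(dir=west) -> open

// 58. push(x=west) -> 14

// 59. move(dir=west) -> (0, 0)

// 60. sense(dir=south) -> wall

// 61. pop() -> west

// 62. move(dir=east) -> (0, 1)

// 63. sense(dir=south) -> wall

// 64. pop() -> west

// 65. move(dir=east) -> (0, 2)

// 66. pop() -> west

// 67. move(dir=east) -> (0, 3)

// 68. sense(dir=east) -> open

// 69. push(x=east) -> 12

// 70. move(dir=east) -> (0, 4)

// 71. sense(dir=south) -> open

// 72. push(x=south) -> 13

// 73. move(dir=south) -> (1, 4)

// 74. sense(dir=east) -> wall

// 75. pop() -> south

// 76. move(dir=north) -> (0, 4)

// 77. sense(dir=east) -> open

// 78. push(x=east) -> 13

// 79. move(dir=east) -> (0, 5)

// 80. sense(dir=east) -> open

// 81. push(x=east) -> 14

// 82. move(dir=east) -> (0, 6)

// 83. sense(dir=south) -> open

// 84. push(x=south) -> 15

// 85. move(dir=south) -> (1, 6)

// 86. sense(dir=south) -> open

// 87. push(x=south) -> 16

// 88. move(dir=south) -> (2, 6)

// 89. sense(dir=west) -> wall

// 90. sense(dir=south) -> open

// 91. push(x=south) -> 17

// 92. move(dir=south) -> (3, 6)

// 93. sense(dir=west) -> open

// 94. push(x=west) -> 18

// 95. move(dir=west) -> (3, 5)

// 96. sense(dir=south) -> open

// 97. push(x=south) -> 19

// 98. move(dir=south) -> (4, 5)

// 99. sense(dir=south) -> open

// 100. push(x=south) -> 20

// 101. move(dir=south) -> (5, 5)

// 102. sense(dir=west) -> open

// 103. push(x=west) -> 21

// 104. move(dir=west) -> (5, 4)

// 105. sense(dir=south) -> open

// 106. push(x=south) -> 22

// 107. move(dir=south) -> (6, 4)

// 108. sense(dir=east) -> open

// 109. push(x=east) -> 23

// 110. move(dir=east) -> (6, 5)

// 111. sense(dir=east) -> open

// 112. push(x=east) -> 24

// 113. move(dir=east) -> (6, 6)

// 114. sense(dir=north) -> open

// 115. push(x=north) -> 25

// 116. move(dir=north) -> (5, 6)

// 117. sense(dir=north) -> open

// 118. push(x=north) -> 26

// 119. move(dir=north) -> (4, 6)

// 120. sense(dir=east) -> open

// 121. push(x=east) -> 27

// 122. move(dir=east) -> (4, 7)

// 123. sense(dir=north) -> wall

// 124. sense(dir=south) -> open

// 125. push(x=south) -> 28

// 126. move(dir=south) -> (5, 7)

// 127. sense(dir=south) -> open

// 128. push(x=south) -> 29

// 129. move(dir=south) -> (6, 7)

// 130. sense(dir=east) -> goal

// 131. move(dir=east) -> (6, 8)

Answer: (6, 8)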